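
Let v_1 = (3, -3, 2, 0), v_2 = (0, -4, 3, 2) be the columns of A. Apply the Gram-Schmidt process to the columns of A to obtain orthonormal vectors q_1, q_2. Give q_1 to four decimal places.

q_1 = (0.6396, -0.6396, 0.4264, 0.0000)

v_1 = (3, -3, 2, 0); ‖v_1‖ = 4.6904, so q_1 = (0.6396, -0.6396, 0.4264, 0.0000).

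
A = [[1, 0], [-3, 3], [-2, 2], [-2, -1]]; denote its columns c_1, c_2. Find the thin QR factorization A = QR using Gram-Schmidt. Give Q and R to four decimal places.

q_1 = c_1/‖c_1‖ = (1, -3, -2, -2)/4.2426 = (0.2357, -0.7071, -0.4714, -0.4714).
r_{12} = q_1·c_2 = -2.5927.
u_2 = c_2 + 2.5927·q_1 = (0.6111, 1.1667, 0.7778, -2.2222).
‖u_2‖ = 2.6977, so q_2 = (0.2265, 0.4325, 0.2883, -0.8237).

Q = [[0.2357, 0.2265], [-0.7071, 0.4325], [-0.4714, 0.2883], [-0.4714, -0.8237]], R = [[4.2426, -2.5927], [0.0000, 2.6977]]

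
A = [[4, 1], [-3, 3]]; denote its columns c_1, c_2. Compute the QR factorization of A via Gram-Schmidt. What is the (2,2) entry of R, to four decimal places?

r_{22} = 3.0000

e_1 = c_1/‖c_1‖ = (4, -3)/5.0000 = (0.8000, -0.6000).
r_{12} = e_1·c_2 = -1.0000.
u_2 = c_2 + 1.0000·e_1 = (1.8000, 2.4000).
r_{22} = ‖u_2‖ = 3.0000.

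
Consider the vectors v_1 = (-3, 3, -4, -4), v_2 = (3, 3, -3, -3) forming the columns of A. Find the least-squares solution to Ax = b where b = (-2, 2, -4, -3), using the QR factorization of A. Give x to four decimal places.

x = (0.7647, 0.0735)

q_1 = v_1/‖v_1‖ = (-3, 3, -4, -4)/7.0711 = (-0.4243, 0.4243, -0.5657, -0.5657).
r_{12} = q_1·v_2 = 3.3941.
u_2 = v_2 − 3.3941·q_1 = (4.4400, 1.5600, -1.0800, -1.0800).
‖u_2‖ = 4.9477, so q_2 = (0.8974, 0.3153, -0.2183, -0.2183).
Qᵀb = (5.6569, 0.3638).
Back-substitute: x_2 = 0.3638/4.9477 = 0.0735.
x_1 = (5.6569 − 3.3941·0.0735)/7.0711 = 0.7647.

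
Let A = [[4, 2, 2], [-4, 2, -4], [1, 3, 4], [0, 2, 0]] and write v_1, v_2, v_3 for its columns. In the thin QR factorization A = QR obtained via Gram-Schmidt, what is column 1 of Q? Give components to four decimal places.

v_1 = (4, -4, 1, 0); ‖v_1‖ = 5.7446, so e_1 = (0.6963, -0.6963, 0.1741, 0.0000).

e_1 = (0.6963, -0.6963, 0.1741, 0.0000)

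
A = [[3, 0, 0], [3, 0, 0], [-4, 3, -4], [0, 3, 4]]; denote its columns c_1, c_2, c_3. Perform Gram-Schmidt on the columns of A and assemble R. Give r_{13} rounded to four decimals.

r_{13} = 2.7440

c_1 = (3, 3, -4, 0); ‖c_1‖ = 5.8310, so q_1 = (0.5145, 0.5145, -0.6860, 0.0000).
r_{13} = q_1·c_3 = 2.7440.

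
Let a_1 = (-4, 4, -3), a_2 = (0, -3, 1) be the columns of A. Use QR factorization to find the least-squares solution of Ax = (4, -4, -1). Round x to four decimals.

a_1 = (-4, 4, -3); ‖a_1‖ = 6.4031, so q_1 = (-0.6247, 0.6247, -0.4685).
q_1·a_2 = (-0.6247)·0 + 0.6247·(-3) + (-0.4685)·1 = -2.3426.
u_2 = a_2 + 2.3426·q_1 = (-1.4634, -1.5366, -0.0976).
‖u_2‖ = 2.1242, so q_2 = (-0.6889, -0.7234, -0.0459).
Qᵀb = (-4.5290, 0.1837).
Back-substitute: x_2 = 0.1837/2.1242 = 0.0865.
x_1 = (-4.5290 + 2.3426·0.0865)/6.4031 = -0.6757.

x = (-0.6757, 0.0865)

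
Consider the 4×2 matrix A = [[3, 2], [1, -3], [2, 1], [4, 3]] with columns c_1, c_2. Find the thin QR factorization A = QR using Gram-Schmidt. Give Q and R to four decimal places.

q_1 = c_1/‖c_1‖ = (3, 1, 2, 4)/5.4772 = (0.5477, 0.1826, 0.3651, 0.7303).
r_{12} = q_1·c_2 = 3.1038.
u_2 = c_2 − 3.1038·q_1 = (0.3000, -3.5667, -0.1333, 0.7333).
‖u_2‖ = 3.6560, so q_2 = (0.0821, -0.9756, -0.0365, 0.2006).

Q = [[0.5477, 0.0821], [0.1826, -0.9756], [0.3651, -0.0365], [0.7303, 0.2006]], R = [[5.4772, 3.1038], [0.0000, 3.6560]]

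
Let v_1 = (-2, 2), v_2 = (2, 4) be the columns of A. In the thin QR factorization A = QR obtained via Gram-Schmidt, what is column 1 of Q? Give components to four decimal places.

q_1 = v_1/‖v_1‖ = (-2, 2)/2.8284 = (-0.7071, 0.7071).

q_1 = (-0.7071, 0.7071)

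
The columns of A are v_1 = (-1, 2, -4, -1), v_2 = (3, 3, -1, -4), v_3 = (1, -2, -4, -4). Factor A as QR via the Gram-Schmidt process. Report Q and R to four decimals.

v_1 = (-1, 2, -4, -1); ‖v_1‖ = 4.6904, so e_1 = (-0.2132, 0.4264, -0.8528, -0.2132).
e_1·v_2 = (-0.2132)·3 + 0.4264·3 + (-0.8528)·(-1) + (-0.2132)·(-4) = 2.3452.
u_2 = v_2 − 2.3452·e_1 = (3.5000, 2.0000, 1.0000, -3.5000).
‖u_2‖ = 5.4314, so e_2 = (0.6444, 0.3682, 0.1841, -0.6444).
e_1·v_3 = (-0.2132)·1 + 0.4264·(-2) + (-0.8528)·(-4) + (-0.2132)·(-4) = 3.1980; e_2·v_3 = 0.6444·1 + 0.3682·(-2) + 0.1841·(-4) + (-0.6444)·(-4) = 1.7491.
u_3 = v_3 − 3.1980·e_1 − 1.7491·e_2 = (0.5547, -4.0077, -1.5948, -2.1911).
‖u_3‖ = 4.8696, so e_3 = (0.1139, -0.8230, -0.3275, -0.4499).

Q = [[-0.2132, 0.6444, 0.1139], [0.4264, 0.3682, -0.8230], [-0.8528, 0.1841, -0.3275], [-0.2132, -0.6444, -0.4499]], R = [[4.6904, 2.3452, 3.1980], [0.0000, 5.4314, 1.7491], [0.0000, 0.0000, 4.8696]]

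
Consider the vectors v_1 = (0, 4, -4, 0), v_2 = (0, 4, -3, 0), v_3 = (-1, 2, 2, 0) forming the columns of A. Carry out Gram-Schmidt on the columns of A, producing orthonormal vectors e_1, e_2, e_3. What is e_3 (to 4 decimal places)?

e_3 = (-1.0000, 0.0000, 0.0000, 0.0000)

v_1 = (0, 4, -4, 0); ‖v_1‖ = 5.6569, so e_1 = (0.0000, 0.7071, -0.7071, 0.0000).
e_1·v_2 = 0.0000·0 + 0.7071·4 + (-0.7071)·(-3) + 0.0000·0 = 4.9497.
u_2 = v_2 − 4.9497·e_1 = (0.0000, 0.5000, 0.5000, 0.0000).
‖u_2‖ = 0.7071, so e_2 = (0.0000, 0.7071, 0.7071, 0.0000).
e_1·v_3 = 0.0000·(-1) + 0.7071·2 + (-0.7071)·2 + 0.0000·0 = 0.0000; e_2·v_3 = 0.0000·(-1) + 0.7071·2 + 0.7071·2 + 0.0000·0 = 2.8284.
u_3 = v_3 + 0.0000·e_1 − 2.8284·e_2 = (-1.0000, 0.0000, 0.0000, 0.0000).
‖u_3‖ = 1.0000, so e_3 = (-1.0000, 0.0000, 0.0000, 0.0000).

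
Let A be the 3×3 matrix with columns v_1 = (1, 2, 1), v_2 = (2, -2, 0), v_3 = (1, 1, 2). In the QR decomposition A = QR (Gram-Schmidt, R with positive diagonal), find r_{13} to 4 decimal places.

v_1 = (1, 2, 1); ‖v_1‖ = 2.4495, so q_1 = (0.4082, 0.8165, 0.4082).
r_{13} = q_1·v_3 = 2.0412.

r_{13} = 2.0412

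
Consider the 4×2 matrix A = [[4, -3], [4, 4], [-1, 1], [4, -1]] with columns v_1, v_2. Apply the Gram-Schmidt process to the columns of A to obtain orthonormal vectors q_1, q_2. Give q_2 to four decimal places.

q_2 = (-0.5619, 0.7858, 0.1886, -0.1768)

v_1 = (4, 4, -1, 4); ‖v_1‖ = 7.0000, so q_1 = (0.5714, 0.5714, -0.1429, 0.5714).
q_1·v_2 = 0.5714·(-3) + 0.5714·4 + (-0.1429)·1 + 0.5714·(-1) = -0.1429.
u_2 = v_2 + 0.1429·q_1 = (-2.9184, 4.0816, 0.9796, -0.9184).
‖u_2‖ = 5.1942, so q_2 = (-0.5619, 0.7858, 0.1886, -0.1768).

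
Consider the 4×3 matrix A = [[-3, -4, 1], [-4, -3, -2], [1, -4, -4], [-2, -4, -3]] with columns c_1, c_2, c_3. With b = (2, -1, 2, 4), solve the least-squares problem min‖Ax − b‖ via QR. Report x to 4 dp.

e_1 = c_1/‖c_1‖ = (-3, -4, 1, -2)/5.4772 = (-0.5477, -0.7303, 0.1826, -0.3651).
r_{12} = e_1·c_2 = 5.1121.
u_2 = c_2 − 5.1121·e_1 = (-1.2000, 0.7333, -4.9333, -2.1333).
‖u_2‖ = 5.5558, so e_2 = (-0.2160, 0.1320, -0.8880, -0.3840).
r_{13} = e_1·c_3 = 1.2780; r_{23} = e_2·c_3 = 4.2238.
u_3 = c_3 − 1.2780·e_1 − 4.2238·e_2 = (2.6123, -1.6242, -0.4827, -0.9114).
‖u_3‖ = 3.2444, so e_3 = (0.8052, -0.5006, -0.1488, -0.2809).
Qᵀb = (-1.4606, -3.8758, 0.6897).
Back-substitute: x_3 = 0.6897/3.2444 = 0.2126.
x_2 = (-3.8758 − 4.2238·0.2126)/5.5558 = -0.8592.
x_1 = (-1.4606 − 5.1121·(-0.8592) − 1.2780·0.2126)/5.4772 = 0.4857.

x = (0.4857, -0.8592, 0.2126)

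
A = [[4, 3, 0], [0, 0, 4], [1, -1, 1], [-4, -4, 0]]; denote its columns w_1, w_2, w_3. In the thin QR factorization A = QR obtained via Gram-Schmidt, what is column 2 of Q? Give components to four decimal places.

e_2 = (-0.1379, 0.0000, -0.9196, -0.3678)

w_1 = (4, 0, 1, -4); ‖w_1‖ = 5.7446, so e_1 = (0.6963, 0.0000, 0.1741, -0.6963).
e_1·w_2 = 0.6963·3 + 0.0000·0 + 0.1741·(-1) + (-0.6963)·(-4) = 4.7001.
u_2 = w_2 − 4.7001·e_1 = (-0.2727, 0.0000, -1.8182, -0.7273).
‖u_2‖ = 1.9771, so e_2 = (-0.1379, 0.0000, -0.9196, -0.3678).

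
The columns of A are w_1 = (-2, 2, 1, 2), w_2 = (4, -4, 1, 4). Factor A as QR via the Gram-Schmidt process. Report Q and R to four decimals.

e_1 = w_1/‖w_1‖ = (-2, 2, 1, 2)/3.6056 = (-0.5547, 0.5547, 0.2774, 0.5547).
r_{12} = e_1·w_2 = -1.9415.
u_2 = w_2 + 1.9415·e_1 = (2.9231, -2.9231, 1.5385, 5.0769).
‖u_2‖ = 6.7254, so e_2 = (0.4346, -0.4346, 0.2288, 0.7549).

Q = [[-0.5547, 0.4346], [0.5547, -0.4346], [0.2774, 0.2288], [0.5547, 0.7549]], R = [[3.6056, -1.9415], [0.0000, 6.7254]]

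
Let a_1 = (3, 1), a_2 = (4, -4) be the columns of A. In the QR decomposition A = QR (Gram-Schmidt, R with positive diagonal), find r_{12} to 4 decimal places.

r_{12} = 2.5298

q_1 = a_1/‖a_1‖ = (3, 1)/3.1623 = (0.9487, 0.3162).
r_{12} = q_1·a_2 = 2.5298.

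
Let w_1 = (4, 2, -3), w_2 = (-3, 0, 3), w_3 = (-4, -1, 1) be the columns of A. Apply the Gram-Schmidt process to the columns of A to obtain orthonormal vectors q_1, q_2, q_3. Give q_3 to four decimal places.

w_1 = (4, 2, -3); ‖w_1‖ = 5.3852, so q_1 = (0.7428, 0.3714, -0.5571).
q_1·w_2 = 0.7428·(-3) + 0.3714·0 + (-0.5571)·3 = -3.8996.
u_2 = w_2 + 3.8996·q_1 = (-0.1034, 1.4483, 0.8276).
‖u_2‖ = 1.6713, so q_2 = (-0.0619, 0.8666, 0.4952).
q_1·w_3 = 0.7428·(-4) + 0.3714·(-1) + (-0.5571)·1 = -3.8996; q_2·w_3 = (-0.0619)·(-4) + 0.8666·(-1) + 0.4952·1 = -0.1238.
u_3 = w_3 + 3.8996·q_1 + 0.1238·q_2 = (-1.1111, 0.5556, -1.1111).
‖u_3‖ = 1.6667, so q_3 = (-0.6667, 0.3333, -0.6667).

q_3 = (-0.6667, 0.3333, -0.6667)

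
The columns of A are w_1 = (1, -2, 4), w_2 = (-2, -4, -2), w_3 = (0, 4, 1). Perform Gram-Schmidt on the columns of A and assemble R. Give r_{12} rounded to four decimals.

r_{12} = -0.4364

w_1 = (1, -2, 4); ‖w_1‖ = 4.5826, so e_1 = (0.2182, -0.4364, 0.8729).
r_{12} = e_1·w_2 = -0.4364.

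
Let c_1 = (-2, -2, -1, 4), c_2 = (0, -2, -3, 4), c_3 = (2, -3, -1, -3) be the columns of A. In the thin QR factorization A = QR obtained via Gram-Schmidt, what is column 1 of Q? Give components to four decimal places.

q_1 = (-0.4000, -0.4000, -0.2000, 0.8000)

c_1 = (-2, -2, -1, 4); ‖c_1‖ = 5.0000, so q_1 = (-0.4000, -0.4000, -0.2000, 0.8000).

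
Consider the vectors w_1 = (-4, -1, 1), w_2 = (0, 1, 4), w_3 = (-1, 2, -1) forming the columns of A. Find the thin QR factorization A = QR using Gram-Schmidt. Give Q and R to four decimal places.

w_1 = (-4, -1, 1); ‖w_1‖ = 4.2426, so e_1 = (-0.9428, -0.2357, 0.2357).
e_1·w_2 = (-0.9428)·0 + (-0.2357)·1 + 0.2357·4 = 0.7071.
u_2 = w_2 − 0.7071·e_1 = (0.6667, 1.1667, 3.8333).
‖u_2‖ = 4.0620, so e_2 = (0.1641, 0.2872, 0.9437).
e_1·w_3 = (-0.9428)·(-1) + (-0.2357)·2 + 0.2357·(-1) = 0.2357; e_2·w_3 = 0.1641·(-1) + 0.2872·2 + 0.9437·(-1) = -0.5334.
u_3 = w_3 − 0.2357·e_1 + 0.5334·e_2 = (-0.6902, 2.2088, -0.5522).
‖u_3‖ = 2.3791, so e_3 = (-0.2901, 0.9284, -0.2321).

Q = [[-0.9428, 0.1641, -0.2901], [-0.2357, 0.2872, 0.9284], [0.2357, 0.9437, -0.2321]], R = [[4.2426, 0.7071, 0.2357], [0.0000, 4.0620, -0.5334], [0.0000, 0.0000, 2.3791]]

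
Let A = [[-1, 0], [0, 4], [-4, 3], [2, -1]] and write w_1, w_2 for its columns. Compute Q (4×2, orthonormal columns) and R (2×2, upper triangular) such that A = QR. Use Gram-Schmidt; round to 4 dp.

Q = [[-0.2182, -0.1633], [0.0000, 0.9798], [-0.8729, 0.0816], [0.4364, 0.0816]], R = [[4.5826, -3.0551], [0.0000, 4.0825]]

w_1 = (-1, 0, -4, 2); ‖w_1‖ = 4.5826, so q_1 = (-0.2182, 0.0000, -0.8729, 0.4364).
q_1·w_2 = (-0.2182)·0 + 0.0000·4 + (-0.8729)·3 + 0.4364·(-1) = -3.0551.
u_2 = w_2 + 3.0551·q_1 = (-0.6667, 4.0000, 0.3333, 0.3333).
‖u_2‖ = 4.0825, so q_2 = (-0.1633, 0.9798, 0.0816, 0.0816).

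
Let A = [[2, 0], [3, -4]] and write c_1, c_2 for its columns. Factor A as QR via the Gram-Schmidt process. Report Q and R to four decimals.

Q = [[0.5547, 0.8321], [0.8321, -0.5547]], R = [[3.6056, -3.3282], [0.0000, 2.2188]]

c_1 = (2, 3); ‖c_1‖ = 3.6056, so q_1 = (0.5547, 0.8321).
q_1·c_2 = 0.5547·0 + 0.8321·(-4) = -3.3282.
u_2 = c_2 + 3.3282·q_1 = (1.8462, -1.2308).
‖u_2‖ = 2.2188, so q_2 = (0.8321, -0.5547).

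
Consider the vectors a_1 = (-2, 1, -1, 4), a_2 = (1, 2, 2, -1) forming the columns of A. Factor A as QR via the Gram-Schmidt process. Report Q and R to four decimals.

Q = [[-0.4264, 0.1572], [0.2132, 0.7859], [-0.2132, 0.5973], [0.8528, 0.0314]], R = [[4.6904, -1.2792], [0.0000, 2.8920]]

a_1 = (-2, 1, -1, 4); ‖a_1‖ = 4.6904, so e_1 = (-0.4264, 0.2132, -0.2132, 0.8528).
e_1·a_2 = (-0.4264)·1 + 0.2132·2 + (-0.2132)·2 + 0.8528·(-1) = -1.2792.
u_2 = a_2 + 1.2792·e_1 = (0.4545, 2.2727, 1.7273, 0.0909).
‖u_2‖ = 2.8920, so e_2 = (0.1572, 0.7859, 0.5973, 0.0314).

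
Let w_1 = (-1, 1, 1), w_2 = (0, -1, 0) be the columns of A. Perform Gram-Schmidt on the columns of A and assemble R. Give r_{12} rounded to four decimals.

r_{12} = -0.5774

w_1 = (-1, 1, 1); ‖w_1‖ = 1.7321, so e_1 = (-0.5774, 0.5774, 0.5774).
r_{12} = e_1·w_2 = -0.5774.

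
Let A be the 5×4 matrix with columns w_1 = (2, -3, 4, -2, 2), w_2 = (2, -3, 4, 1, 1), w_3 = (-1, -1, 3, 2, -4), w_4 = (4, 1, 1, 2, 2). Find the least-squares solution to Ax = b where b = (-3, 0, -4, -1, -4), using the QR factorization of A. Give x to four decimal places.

x = (-0.3785, -0.2687, 0.1326, -0.7040)

w_1 = (2, -3, 4, -2, 2); ‖w_1‖ = 6.0828, so e_1 = (0.3288, -0.4932, 0.6576, -0.3288, 0.3288).
e_1·w_2 = 0.3288·2 + (-0.4932)·(-3) + 0.6576·4 + (-0.3288)·1 + 0.3288·1 = 4.7676.
u_2 = w_2 − 4.7676·e_1 = (0.4324, -0.6486, 0.8649, 2.5676, -0.5676).
‖u_2‖ = 2.8758, so e_2 = (0.1504, -0.2256, 0.3007, 0.8928, -0.1974).
e_1·w_3 = 0.3288·(-1) + (-0.4932)·(-1) + 0.6576·3 + (-0.3288)·2 + 0.3288·(-4) = 0.1644; e_2·w_3 = 0.1504·(-1) + (-0.2256)·(-1) + 0.3007·3 + 0.8928·2 + (-0.1974)·(-4) = 3.5525.
u_3 = w_3 − 0.1644·e_1 − 3.5525·e_2 = (-1.5882, -0.1176, 1.8235, -1.1176, -3.3529).
‖u_3‖ = 4.2840, so e_3 = (-0.3707, -0.0275, 0.4257, -0.2609, -0.7827).
e_1·w_4 = 0.3288·4 + (-0.4932)·1 + 0.6576·1 + (-0.3288)·2 + 0.3288·2 = 1.4796; e_2·w_4 = 0.1504·4 + (-0.2256)·1 + 0.3007·1 + 0.8928·2 + (-0.1974)·2 = 2.0676; e_3·w_4 = (-0.3707)·4 + (-0.0275)·1 + 0.4257·1 + (-0.2609)·2 + (-0.7827)·2 = -3.1718.
u_4 = w_4 − 1.4796·e_1 − 2.0676·e_2 + 3.1718·e_3 = (2.0267, 2.1090, 0.7553, -0.1870, -0.5609).
‖u_4‖ = 3.0782, so e_4 = (0.6584, 0.6851, 0.2454, -0.0607, -0.1822).
Qᵀb = (-4.6032, -1.7574, 2.8011, -2.1671).
Back-substitute: x_4 = -2.1671/3.0782 = -0.7040.
x_3 = (2.8011 + 3.1718·(-0.7040))/4.2840 = 0.1326.
x_2 = (-1.7574 − 3.5525·0.1326 − 2.0676·(-0.7040))/2.8758 = -0.2687.
x_1 = (-4.6032 − 4.7676·(-0.2687) − 0.1644·0.1326 − 1.4796·(-0.7040))/6.0828 = -0.3785.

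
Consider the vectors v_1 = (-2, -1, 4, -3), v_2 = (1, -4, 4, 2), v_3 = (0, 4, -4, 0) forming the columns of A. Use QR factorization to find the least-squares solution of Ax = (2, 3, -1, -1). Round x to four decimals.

v_1 = (-2, -1, 4, -3); ‖v_1‖ = 5.4772, so e_1 = (-0.3651, -0.1826, 0.7303, -0.5477).
e_1·v_2 = (-0.3651)·1 + (-0.1826)·(-4) + 0.7303·4 + (-0.5477)·2 = 2.1909.
u_2 = v_2 − 2.1909·e_1 = (1.8000, -3.6000, 2.4000, 3.2000).
‖u_2‖ = 5.6745, so e_2 = (0.3172, -0.6344, 0.4229, 0.5639).
e_1·v_3 = (-0.3651)·0 + (-0.1826)·4 + 0.7303·(-4) + (-0.5477)·0 = -3.6515; e_2·v_3 = 0.3172·0 + (-0.6344)·4 + 0.4229·(-4) + 0.5639·0 = -4.2294.
u_3 = v_3 + 3.6515·e_1 + 4.2294·e_2 = (0.0083, 0.6501, 0.4555, 0.3851).
‖u_3‖ = 0.8823, so e_3 = (0.0094, 0.7368, 0.5162, 0.4365).
Qᵀb = (-1.4606, -2.2557, 1.2765).
Back-substitute: x_3 = 1.2765/0.8823 = 1.4468.
x_2 = (-2.2557 + 4.2294·1.4468)/5.6745 = 0.6809.
x_1 = (-1.4606 − 2.1909·0.6809 + 3.6515·1.4468)/5.4772 = 0.4255.

x = (0.4255, 0.6809, 1.4468)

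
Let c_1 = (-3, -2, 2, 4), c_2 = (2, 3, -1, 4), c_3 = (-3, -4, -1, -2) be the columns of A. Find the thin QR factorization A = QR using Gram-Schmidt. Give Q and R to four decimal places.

Q = [[-0.5222, 0.3992, -0.1933], [-0.3482, 0.5710, -0.3507], [0.3482, -0.2051, -0.9066], [0.6963, 0.6874, 0.1330]], R = [[5.7446, 0.3482, 1.2185], [0.0000, 5.4661, -4.6512], [0.0000, 0.0000, 2.6232]]

c_1 = (-3, -2, 2, 4); ‖c_1‖ = 5.7446, so q_1 = (-0.5222, -0.3482, 0.3482, 0.6963).
q_1·c_2 = (-0.5222)·2 + (-0.3482)·3 + 0.3482·(-1) + 0.6963·4 = 0.3482.
u_2 = c_2 − 0.3482·q_1 = (2.1818, 3.1212, -1.1212, 3.7576).
‖u_2‖ = 5.4661, so q_2 = (0.3992, 0.5710, -0.2051, 0.6874).
q_1·c_3 = (-0.5222)·(-3) + (-0.3482)·(-4) + 0.3482·(-1) + 0.6963·(-2) = 1.2185; q_2·c_3 = 0.3992·(-3) + 0.5710·(-4) + (-0.2051)·(-1) + 0.6874·(-2) = -4.6512.
u_3 = c_3 − 1.2185·q_1 + 4.6512·q_2 = (-0.5071, -0.9199, -2.3783, 0.3489).
‖u_3‖ = 2.6232, so q_3 = (-0.1933, -0.3507, -0.9066, 0.1330).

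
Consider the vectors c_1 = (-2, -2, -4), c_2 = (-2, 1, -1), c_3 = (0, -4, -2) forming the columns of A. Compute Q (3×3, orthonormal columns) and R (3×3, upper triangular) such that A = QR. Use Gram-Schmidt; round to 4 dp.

q_1 = c_1/‖c_1‖ = (-2, -2, -4)/4.8990 = (-0.4082, -0.4082, -0.8165).
r_{12} = q_1·c_2 = 1.2247.
u_2 = c_2 − 1.2247·q_1 = (-1.5000, 1.5000, 0.0000).
‖u_2‖ = 2.1213, so q_2 = (-0.7071, 0.7071, 0.0000).
r_{13} = q_1·c_3 = 3.2660; r_{23} = q_2·c_3 = -2.8284.
u_3 = c_3 − 3.2660·q_1 + 2.8284·q_2 = (-0.6667, -0.6667, 0.6667).
‖u_3‖ = 1.1547, so q_3 = (-0.5774, -0.5774, 0.5774).

Q = [[-0.4082, -0.7071, -0.5774], [-0.4082, 0.7071, -0.5774], [-0.8165, 0.0000, 0.5774]], R = [[4.8990, 1.2247, 3.2660], [0.0000, 2.1213, -2.8284], [0.0000, 0.0000, 1.1547]]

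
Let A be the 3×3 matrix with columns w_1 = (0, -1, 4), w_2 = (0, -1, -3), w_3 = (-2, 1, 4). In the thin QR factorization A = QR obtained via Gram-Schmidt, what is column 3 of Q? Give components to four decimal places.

w_1 = (0, -1, 4); ‖w_1‖ = 4.1231, so q_1 = (0.0000, -0.2425, 0.9701).
q_1·w_2 = 0.0000·0 + (-0.2425)·(-1) + 0.9701·(-3) = -2.6679.
u_2 = w_2 + 2.6679·q_1 = (0.0000, -1.6471, -0.4118).
‖u_2‖ = 1.6977, so q_2 = (0.0000, -0.9701, -0.2425).
q_1·w_3 = 0.0000·(-2) + (-0.2425)·1 + 0.9701·4 = 3.6380; q_2·w_3 = 0.0000·(-2) + (-0.9701)·1 + (-0.2425)·4 = -1.9403.
u_3 = w_3 − 3.6380·q_1 + 1.9403·q_2 = (-2.0000, 0.0000, 0.0000).
‖u_3‖ = 2.0000, so q_3 = (-1.0000, 0.0000, 0.0000).

q_3 = (-1.0000, 0.0000, 0.0000)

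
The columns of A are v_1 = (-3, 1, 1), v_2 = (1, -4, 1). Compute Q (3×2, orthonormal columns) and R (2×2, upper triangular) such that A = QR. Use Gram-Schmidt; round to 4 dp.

Q = [[-0.9045, -0.1658], [0.3015, -0.9002], [0.3015, 0.4027]], R = [[3.3166, -1.8091], [0.0000, 3.8376]]

e_1 = v_1/‖v_1‖ = (-3, 1, 1)/3.3166 = (-0.9045, 0.3015, 0.3015).
r_{12} = e_1·v_2 = -1.8091.
u_2 = v_2 + 1.8091·e_1 = (-0.6364, -3.4545, 1.5455).
‖u_2‖ = 3.8376, so e_2 = (-0.1658, -0.9002, 0.4027).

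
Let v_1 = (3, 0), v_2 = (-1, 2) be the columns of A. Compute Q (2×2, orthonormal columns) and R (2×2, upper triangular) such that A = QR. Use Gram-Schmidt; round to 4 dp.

v_1 = (3, 0); ‖v_1‖ = 3.0000, so e_1 = (1.0000, 0.0000).
e_1·v_2 = 1.0000·(-1) + 0.0000·2 = -1.0000.
u_2 = v_2 + 1.0000·e_1 = (0.0000, 2.0000).
‖u_2‖ = 2.0000, so e_2 = (0.0000, 1.0000).

Q = [[1.0000, 0.0000], [0.0000, 1.0000]], R = [[3.0000, -1.0000], [0.0000, 2.0000]]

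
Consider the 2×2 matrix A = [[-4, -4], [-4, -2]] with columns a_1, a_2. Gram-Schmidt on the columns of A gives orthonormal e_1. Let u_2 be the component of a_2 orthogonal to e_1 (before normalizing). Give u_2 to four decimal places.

u_2 = (-1.0000, 1.0000)

a_1 = (-4, -4); ‖a_1‖ = 5.6569, so e_1 = (-0.7071, -0.7071).
e_1·a_2 = (-0.7071)·(-4) + (-0.7071)·(-2) = 4.2426.
u_2 = a_2 − 4.2426·e_1 = (-1.0000, 1.0000).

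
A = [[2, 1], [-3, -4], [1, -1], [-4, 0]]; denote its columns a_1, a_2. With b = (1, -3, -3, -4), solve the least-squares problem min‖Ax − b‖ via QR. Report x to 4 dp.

x = (0.6038, 0.4528)

a_1 = (2, -3, 1, -4); ‖a_1‖ = 5.4772, so e_1 = (0.3651, -0.5477, 0.1826, -0.7303).
e_1·a_2 = 0.3651·1 + (-0.5477)·(-4) + 0.1826·(-1) + (-0.7303)·0 = 2.3735.
u_2 = a_2 − 2.3735·e_1 = (0.1333, -2.7000, -1.4333, 1.7333).
‖u_2‖ = 3.5166, so e_2 = (0.0379, -0.7678, -0.4076, 0.4929).
Qᵀb = (4.3818, 1.5924).
Back-substitute: x_2 = 1.5924/3.5166 = 0.4528.
x_1 = (4.3818 − 2.3735·0.4528)/5.4772 = 0.6038.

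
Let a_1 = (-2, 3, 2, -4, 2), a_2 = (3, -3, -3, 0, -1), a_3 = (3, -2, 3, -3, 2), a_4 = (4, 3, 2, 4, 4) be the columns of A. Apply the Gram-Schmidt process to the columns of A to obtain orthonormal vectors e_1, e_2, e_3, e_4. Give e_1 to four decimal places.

a_1 = (-2, 3, 2, -4, 2); ‖a_1‖ = 6.0828, so e_1 = (-0.3288, 0.4932, 0.3288, -0.6576, 0.3288).

e_1 = (-0.3288, 0.4932, 0.3288, -0.6576, 0.3288)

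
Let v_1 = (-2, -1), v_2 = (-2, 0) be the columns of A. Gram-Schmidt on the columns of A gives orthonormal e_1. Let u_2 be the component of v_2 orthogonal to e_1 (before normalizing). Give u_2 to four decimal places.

u_2 = (-0.4000, 0.8000)

v_1 = (-2, -1); ‖v_1‖ = 2.2361, so e_1 = (-0.8944, -0.4472).
e_1·v_2 = (-0.8944)·(-2) + (-0.4472)·0 = 1.7889.
u_2 = v_2 − 1.7889·e_1 = (-0.4000, 0.8000).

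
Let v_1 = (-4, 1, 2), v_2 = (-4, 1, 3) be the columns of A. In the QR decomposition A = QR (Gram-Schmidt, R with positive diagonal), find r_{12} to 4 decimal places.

r_{12} = 5.0190

v_1 = (-4, 1, 2); ‖v_1‖ = 4.5826, so q_1 = (-0.8729, 0.2182, 0.4364).
r_{12} = q_1·v_2 = 5.0190.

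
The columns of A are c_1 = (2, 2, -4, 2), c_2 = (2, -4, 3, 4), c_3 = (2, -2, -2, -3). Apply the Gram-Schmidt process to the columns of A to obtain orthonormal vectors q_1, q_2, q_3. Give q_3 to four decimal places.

q_3 = (0.4863, -0.5742, -0.3292, -0.5705)

c_1 = (2, 2, -4, 2); ‖c_1‖ = 5.2915, so q_1 = (0.3780, 0.3780, -0.7559, 0.3780).
q_1·c_2 = 0.3780·2 + 0.3780·(-4) + (-0.7559)·3 + 0.3780·4 = -1.5119.
u_2 = c_2 + 1.5119·q_1 = (2.5714, -3.4286, 1.8571, 4.5714).
‖u_2‖ = 6.5356, so q_2 = (0.3934, -0.5246, 0.2842, 0.6995).
q_1·c_3 = 0.3780·2 + 0.3780·(-2) + (-0.7559)·(-2) + 0.3780·(-3) = 0.3780; q_2·c_3 = 0.3934·2 + (-0.5246)·(-2) + 0.2842·(-2) + 0.6995·(-3) = -0.8306.
u_3 = c_3 − 0.3780·q_1 + 0.8306·q_2 = (2.1839, -2.5786, -1.4783, -2.5619).
‖u_3‖ = 4.4908, so q_3 = (0.4863, -0.5742, -0.3292, -0.5705).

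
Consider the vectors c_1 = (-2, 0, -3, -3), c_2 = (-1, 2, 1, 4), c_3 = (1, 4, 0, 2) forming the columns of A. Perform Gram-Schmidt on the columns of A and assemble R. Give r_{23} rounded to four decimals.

q_1 = c_1/‖c_1‖ = (-2, 0, -3, -3)/4.6904 = (-0.4264, 0.0000, -0.6396, -0.6396).
r_{12} = q_1·c_2 = -2.7716.
u_2 = c_2 + 2.7716·q_1 = (-2.1818, 2.0000, -0.7727, 2.2273).
‖u_2‖ = 3.7839, so q_2 = (-0.5766, 0.5285, -0.2042, 0.5886).
r_{23} = q_2·c_3 = 2.7148.

r_{23} = 2.7148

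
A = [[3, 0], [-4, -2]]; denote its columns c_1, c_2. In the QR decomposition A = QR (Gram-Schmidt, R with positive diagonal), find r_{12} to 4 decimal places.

r_{12} = 1.6000

c_1 = (3, -4); ‖c_1‖ = 5.0000, so e_1 = (0.6000, -0.8000).
r_{12} = e_1·c_2 = 1.6000.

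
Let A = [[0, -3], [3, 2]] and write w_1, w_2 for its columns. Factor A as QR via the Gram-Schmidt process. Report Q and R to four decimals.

Q = [[0.0000, -1.0000], [1.0000, 0.0000]], R = [[3.0000, 2.0000], [0.0000, 3.0000]]

q_1 = w_1/‖w_1‖ = (0, 3)/3.0000 = (0.0000, 1.0000).
r_{12} = q_1·w_2 = 2.0000.
u_2 = w_2 − 2.0000·q_1 = (-3.0000, 0.0000).
‖u_2‖ = 3.0000, so q_2 = (-1.0000, 0.0000).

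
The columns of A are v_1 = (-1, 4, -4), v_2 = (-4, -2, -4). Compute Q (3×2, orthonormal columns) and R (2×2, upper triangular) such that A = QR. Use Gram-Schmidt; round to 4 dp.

v_1 = (-1, 4, -4); ‖v_1‖ = 5.7446, so q_1 = (-0.1741, 0.6963, -0.6963).
q_1·v_2 = (-0.1741)·(-4) + 0.6963·(-2) + (-0.6963)·(-4) = 2.0889.
u_2 = v_2 − 2.0889·q_1 = (-3.6364, -3.4545, -2.5455).
‖u_2‖ = 5.6246, so q_2 = (-0.6465, -0.6142, -0.4526).

Q = [[-0.1741, -0.6465], [0.6963, -0.6142], [-0.6963, -0.4526]], R = [[5.7446, 2.0889], [0.0000, 5.6246]]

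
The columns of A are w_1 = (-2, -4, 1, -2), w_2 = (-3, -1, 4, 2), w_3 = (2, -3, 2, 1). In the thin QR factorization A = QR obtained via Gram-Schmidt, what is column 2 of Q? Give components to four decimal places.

e_2 = (-0.4315, 0.1177, 0.7060, 0.5491)

w_1 = (-2, -4, 1, -2); ‖w_1‖ = 5.0000, so e_1 = (-0.4000, -0.8000, 0.2000, -0.4000).
e_1·w_2 = (-0.4000)·(-3) + (-0.8000)·(-1) + 0.2000·4 + (-0.4000)·2 = 2.0000.
u_2 = w_2 − 2.0000·e_1 = (-2.2000, 0.6000, 3.6000, 2.8000).
‖u_2‖ = 5.0990, so e_2 = (-0.4315, 0.1177, 0.7060, 0.5491).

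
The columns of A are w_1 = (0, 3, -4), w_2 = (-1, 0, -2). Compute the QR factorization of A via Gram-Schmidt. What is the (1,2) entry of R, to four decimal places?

r_{12} = 1.6000

q_1 = w_1/‖w_1‖ = (0, 3, -4)/5.0000 = (0.0000, 0.6000, -0.8000).
r_{12} = q_1·w_2 = 1.6000.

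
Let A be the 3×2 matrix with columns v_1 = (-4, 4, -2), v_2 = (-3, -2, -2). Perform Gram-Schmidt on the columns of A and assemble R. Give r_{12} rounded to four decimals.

r_{12} = 1.3333

v_1 = (-4, 4, -2); ‖v_1‖ = 6.0000, so q_1 = (-0.6667, 0.6667, -0.3333).
r_{12} = q_1·v_2 = 1.3333.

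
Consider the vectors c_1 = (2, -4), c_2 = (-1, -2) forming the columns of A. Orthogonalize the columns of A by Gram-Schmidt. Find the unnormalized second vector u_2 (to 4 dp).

u_2 = (-1.6000, -0.8000)

c_1 = (2, -4); ‖c_1‖ = 4.4721, so e_1 = (0.4472, -0.8944).
e_1·c_2 = 0.4472·(-1) + (-0.8944)·(-2) = 1.3416.
u_2 = c_2 − 1.3416·e_1 = (-1.6000, -0.8000).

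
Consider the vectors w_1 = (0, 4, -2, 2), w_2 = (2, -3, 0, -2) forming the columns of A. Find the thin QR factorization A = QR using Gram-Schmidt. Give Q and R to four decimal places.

q_1 = w_1/‖w_1‖ = (0, 4, -2, 2)/4.8990 = (0.0000, 0.8165, -0.4082, 0.4082).
r_{12} = q_1·w_2 = -3.2660.
u_2 = w_2 + 3.2660·q_1 = (2.0000, -0.3333, -1.3333, -0.6667).
‖u_2‖ = 2.5166, so q_2 = (0.7947, -0.1325, -0.5298, -0.2649).

Q = [[0.0000, 0.7947], [0.8165, -0.1325], [-0.4082, -0.5298], [0.4082, -0.2649]], R = [[4.8990, -3.2660], [0.0000, 2.5166]]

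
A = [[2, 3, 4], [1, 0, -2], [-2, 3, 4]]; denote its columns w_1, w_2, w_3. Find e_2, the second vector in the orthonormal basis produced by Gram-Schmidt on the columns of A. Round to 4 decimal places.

w_1 = (2, 1, -2); ‖w_1‖ = 3.0000, so e_1 = (0.6667, 0.3333, -0.6667).
e_1·w_2 = 0.6667·3 + 0.3333·0 + (-0.6667)·3 = 0.0000.
u_2 = w_2 − 0.0000·e_1 = (3.0000, 0.0000, 3.0000).
‖u_2‖ = 4.2426, so e_2 = (0.7071, 0.0000, 0.7071).

e_2 = (0.7071, 0.0000, 0.7071)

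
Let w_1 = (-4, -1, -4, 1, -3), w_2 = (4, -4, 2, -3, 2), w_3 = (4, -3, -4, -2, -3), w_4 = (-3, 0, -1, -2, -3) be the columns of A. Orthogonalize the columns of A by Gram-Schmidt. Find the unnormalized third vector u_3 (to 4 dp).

u_3 = (3.7472, 1.4787, -2.4360, -0.1201, -2.2812)

w_1 = (-4, -1, -4, 1, -3); ‖w_1‖ = 6.5574, so q_1 = (-0.6100, -0.1525, -0.6100, 0.1525, -0.4575).
q_1·w_2 = (-0.6100)·4 + (-0.1525)·(-4) + (-0.6100)·2 + 0.1525·(-3) + (-0.4575)·2 = -4.4225.
u_2 = w_2 + 4.4225·q_1 = (1.3023, -4.6744, -0.6977, -2.3256, -0.0233).
‖u_2‖ = 5.4260, so q_2 = (0.2400, -0.8615, -0.1286, -0.4286, -0.0043).
q_1·w_3 = (-0.6100)·4 + (-0.1525)·(-3) + (-0.6100)·(-4) + 0.1525·(-2) + (-0.4575)·(-3) = 1.5250; q_2·w_3 = 0.2400·4 + (-0.8615)·(-3) + (-0.1286)·(-4) + (-0.4286)·(-2) + (-0.0043)·(-3) = 4.9289.
u_3 = w_3 − 1.5250·q_1 − 4.9289·q_2 = (3.7472, 1.4787, -2.4360, -0.1201, -2.2812).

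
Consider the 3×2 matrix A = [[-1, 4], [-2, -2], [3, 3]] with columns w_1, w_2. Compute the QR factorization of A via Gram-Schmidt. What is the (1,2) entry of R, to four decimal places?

r_{12} = 2.4054

q_1 = w_1/‖w_1‖ = (-1, -2, 3)/3.7417 = (-0.2673, -0.5345, 0.8018).
r_{12} = q_1·w_2 = 2.4054.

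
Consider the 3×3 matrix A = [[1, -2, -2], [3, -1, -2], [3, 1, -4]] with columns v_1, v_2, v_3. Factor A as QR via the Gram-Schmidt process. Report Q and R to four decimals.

Q = [[0.2294, -0.7875, -0.5721], [0.6882, -0.2844, 0.6674], [0.6882, 0.5468, -0.4767]], R = [[4.3589, -0.4588, -4.5883], [0.0000, 2.4061, -0.0437], [0.0000, 0.0000, 1.7162]]

v_1 = (1, 3, 3); ‖v_1‖ = 4.3589, so e_1 = (0.2294, 0.6882, 0.6882).
e_1·v_2 = 0.2294·(-2) + 0.6882·(-1) + 0.6882·1 = -0.4588.
u_2 = v_2 + 0.4588·e_1 = (-1.8947, -0.6842, 1.3158).
‖u_2‖ = 2.4061, so e_2 = (-0.7875, -0.2844, 0.5468).
e_1·v_3 = 0.2294·(-2) + 0.6882·(-2) + 0.6882·(-4) = -4.5883; e_2·v_3 = (-0.7875)·(-2) + (-0.2844)·(-2) + 0.5468·(-4) = -0.0437.
u_3 = v_3 + 4.5883·e_1 + 0.0437·e_2 = (-0.9818, 1.1455, -0.8182).
‖u_3‖ = 1.7162, so e_3 = (-0.5721, 0.6674, -0.4767).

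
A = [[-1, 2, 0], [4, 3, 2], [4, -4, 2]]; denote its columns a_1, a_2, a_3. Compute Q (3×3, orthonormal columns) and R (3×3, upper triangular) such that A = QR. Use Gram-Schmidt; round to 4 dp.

q_1 = a_1/‖a_1‖ = (-1, 4, 4)/5.7446 = (-0.1741, 0.6963, 0.6963).
r_{12} = q_1·a_2 = -1.0445.
u_2 = a_2 + 1.0445·q_1 = (1.8182, 3.7273, -3.2727).
‖u_2‖ = 5.2829, so q_2 = (0.3442, 0.7055, -0.6195).
r_{13} = q_1·a_3 = 2.7852; r_{23} = q_2·a_3 = 0.1721.
u_3 = a_3 − 2.7852·q_1 − 0.1721·q_2 = (0.4256, -0.0608, 0.1672).
‖u_3‖ = 0.4613, so q_3 = (0.9226, -0.1318, 0.3625).

Q = [[-0.1741, 0.3442, 0.9226], [0.6963, 0.7055, -0.1318], [0.6963, -0.6195, 0.3625]], R = [[5.7446, -1.0445, 2.7852], [0.0000, 5.2829, 0.1721], [0.0000, 0.0000, 0.4613]]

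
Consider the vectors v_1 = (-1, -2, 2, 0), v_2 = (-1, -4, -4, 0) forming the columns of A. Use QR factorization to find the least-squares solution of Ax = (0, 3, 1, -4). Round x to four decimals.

x = (-0.3919, -0.4730)

v_1 = (-1, -2, 2, 0); ‖v_1‖ = 3.0000, so q_1 = (-0.3333, -0.6667, 0.6667, 0.0000).
q_1·v_2 = (-0.3333)·(-1) + (-0.6667)·(-4) + 0.6667·(-4) + 0.0000·0 = 0.3333.
u_2 = v_2 − 0.3333·q_1 = (-0.8889, -3.7778, -4.2222, 0.0000).
‖u_2‖ = 5.7349, so q_2 = (-0.1550, -0.6587, -0.7362, 0.0000).
Qᵀb = (-1.3333, -2.7124).
Back-substitute: x_2 = -2.7124/5.7349 = -0.4730.
x_1 = (-1.3333 − 0.3333·(-0.4730))/3.0000 = -0.3919.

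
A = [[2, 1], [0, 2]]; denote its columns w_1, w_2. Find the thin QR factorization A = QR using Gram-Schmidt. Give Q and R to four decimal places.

Q = [[1.0000, 0.0000], [0.0000, 1.0000]], R = [[2.0000, 1.0000], [0.0000, 2.0000]]

w_1 = (2, 0); ‖w_1‖ = 2.0000, so e_1 = (1.0000, 0.0000).
e_1·w_2 = 1.0000·1 + 0.0000·2 = 1.0000.
u_2 = w_2 − 1.0000·e_1 = (0.0000, 2.0000).
‖u_2‖ = 2.0000, so e_2 = (0.0000, 1.0000).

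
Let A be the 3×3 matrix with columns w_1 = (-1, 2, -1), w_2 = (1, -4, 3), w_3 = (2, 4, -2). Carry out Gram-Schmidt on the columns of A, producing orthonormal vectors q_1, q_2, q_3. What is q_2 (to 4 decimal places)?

q_1 = w_1/‖w_1‖ = (-1, 2, -1)/2.4495 = (-0.4082, 0.8165, -0.4082).
r_{12} = q_1·w_2 = -4.8990.
u_2 = w_2 + 4.8990·q_1 = (-1.0000, 0.0000, 1.0000).
‖u_2‖ = 1.4142, so q_2 = (-0.7071, 0.0000, 0.7071).

q_2 = (-0.7071, 0.0000, 0.7071)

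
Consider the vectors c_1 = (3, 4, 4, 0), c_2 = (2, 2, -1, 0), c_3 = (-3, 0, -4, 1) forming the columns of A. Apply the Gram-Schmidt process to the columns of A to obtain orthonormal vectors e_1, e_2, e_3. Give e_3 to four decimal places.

c_1 = (3, 4, 4, 0); ‖c_1‖ = 6.4031, so e_1 = (0.4685, 0.6247, 0.6247, 0.0000).
e_1·c_2 = 0.4685·2 + 0.6247·2 + 0.6247·(-1) + 0.0000·0 = 1.5617.
u_2 = c_2 − 1.5617·e_1 = (1.2683, 1.0244, -1.9756, 0.0000).
‖u_2‖ = 2.5614, so e_2 = (0.4951, 0.3999, -0.7713, 0.0000).
e_1·c_3 = 0.4685·(-3) + 0.6247·0 + 0.6247·(-4) + 0.0000·1 = -3.9043; e_2·c_3 = 0.4951·(-3) + 0.3999·0 + (-0.7713)·(-4) + 0.0000·1 = 1.5997.
u_3 = c_3 + 3.9043·e_1 − 1.5997·e_2 = (-1.9628, 1.7993, -0.3271, 1.0000).
‖u_3‖ = 2.8630, so e_3 = (-0.6856, 0.6284, -0.1143, 0.3493).

e_3 = (-0.6856, 0.6284, -0.1143, 0.3493)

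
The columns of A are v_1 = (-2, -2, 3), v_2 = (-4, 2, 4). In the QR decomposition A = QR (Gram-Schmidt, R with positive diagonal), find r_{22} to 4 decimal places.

v_1 = (-2, -2, 3); ‖v_1‖ = 4.1231, so q_1 = (-0.4851, -0.4851, 0.7276).
q_1·v_2 = (-0.4851)·(-4) + (-0.4851)·2 + 0.7276·4 = 3.8806.
u_2 = v_2 − 3.8806·q_1 = (-2.1176, 3.8824, 1.1765).
r_{22} = ‖u_2‖ = 4.5762.

r_{22} = 4.5762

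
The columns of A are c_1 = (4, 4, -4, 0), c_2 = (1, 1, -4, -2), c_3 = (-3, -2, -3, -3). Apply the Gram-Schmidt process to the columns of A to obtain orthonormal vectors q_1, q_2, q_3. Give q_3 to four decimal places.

c_1 = (4, 4, -4, 0); ‖c_1‖ = 6.9282, so q_1 = (0.5774, 0.5774, -0.5774, 0.0000).
q_1·c_2 = 0.5774·1 + 0.5774·1 + (-0.5774)·(-4) + 0.0000·(-2) = 3.4641.
u_2 = c_2 − 3.4641·q_1 = (-1.0000, -1.0000, -2.0000, -2.0000).
‖u_2‖ = 3.1623, so q_2 = (-0.3162, -0.3162, -0.6325, -0.6325).
q_1·c_3 = 0.5774·(-3) + 0.5774·(-2) + (-0.5774)·(-3) + 0.0000·(-3) = -1.1547; q_2·c_3 = (-0.3162)·(-3) + (-0.3162)·(-2) + (-0.6325)·(-3) + (-0.6325)·(-3) = 5.3759.
u_3 = c_3 + 1.1547·q_1 − 5.3759·q_2 = (-0.6333, 0.3667, -0.2667, 0.4000).
‖u_3‖ = 0.8756, so q_3 = (-0.7233, 0.4188, -0.3046, 0.4568).

q_3 = (-0.7233, 0.4188, -0.3046, 0.4568)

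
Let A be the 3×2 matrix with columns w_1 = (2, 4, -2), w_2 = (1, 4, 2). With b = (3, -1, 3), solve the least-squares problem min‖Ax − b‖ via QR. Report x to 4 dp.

x = (-0.5000, 0.5714)

q_1 = w_1/‖w_1‖ = (2, 4, -2)/4.8990 = (0.4082, 0.8165, -0.4082).
r_{12} = q_1·w_2 = 2.8577.
u_2 = w_2 − 2.8577·q_1 = (-0.1667, 1.6667, 3.1667).
‖u_2‖ = 3.5824, so q_2 = (-0.0465, 0.4652, 0.8840).
Qᵀb = (-0.8165, 2.0471).
Back-substitute: x_2 = 2.0471/3.5824 = 0.5714.
x_1 = (-0.8165 − 2.8577·0.5714)/4.8990 = -0.5000.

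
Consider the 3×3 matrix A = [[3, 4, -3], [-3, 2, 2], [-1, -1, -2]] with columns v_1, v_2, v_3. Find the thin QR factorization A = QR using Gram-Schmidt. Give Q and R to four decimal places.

Q = [[0.6882, 0.6745, -0.2673], [-0.6882, 0.7235, 0.0535], [-0.2294, -0.1472, -0.9621]], R = [[4.3589, 1.6059, -2.9824], [0.0000, 4.2920, -0.2820], [0.0000, 0.0000, 2.8330]]

e_1 = v_1/‖v_1‖ = (3, -3, -1)/4.3589 = (0.6882, -0.6882, -0.2294).
r_{12} = e_1·v_2 = 1.6059.
u_2 = v_2 − 1.6059·e_1 = (2.8947, 3.1053, -0.6316).
‖u_2‖ = 4.2920, so e_2 = (0.6745, 0.7235, -0.1472).
r_{13} = e_1·v_3 = -2.9824; r_{23} = e_2·v_3 = -0.2820.
u_3 = v_3 + 2.9824·e_1 + 0.2820·e_2 = (-0.7571, 0.1514, -2.7257).
‖u_3‖ = 2.8330, so e_3 = (-0.2673, 0.0535, -0.9621).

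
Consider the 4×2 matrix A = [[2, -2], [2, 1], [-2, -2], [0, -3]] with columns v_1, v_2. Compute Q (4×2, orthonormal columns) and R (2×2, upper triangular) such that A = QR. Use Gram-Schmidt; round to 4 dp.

Q = [[0.5774, -0.5551], [0.5774, 0.1586], [-0.5774, -0.3965], [0.0000, -0.7137]], R = [[3.4641, 0.5774], [0.0000, 4.2032]]

v_1 = (2, 2, -2, 0); ‖v_1‖ = 3.4641, so q_1 = (0.5774, 0.5774, -0.5774, 0.0000).
q_1·v_2 = 0.5774·(-2) + 0.5774·1 + (-0.5774)·(-2) + 0.0000·(-3) = 0.5774.
u_2 = v_2 − 0.5774·q_1 = (-2.3333, 0.6667, -1.6667, -3.0000).
‖u_2‖ = 4.2032, so q_2 = (-0.5551, 0.1586, -0.3965, -0.7137).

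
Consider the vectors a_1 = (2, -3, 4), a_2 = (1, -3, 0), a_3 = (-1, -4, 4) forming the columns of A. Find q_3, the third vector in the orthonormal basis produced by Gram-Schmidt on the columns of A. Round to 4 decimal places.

q_3 = (-0.9231, -0.3077, 0.2308)

a_1 = (2, -3, 4); ‖a_1‖ = 5.3852, so q_1 = (0.3714, -0.5571, 0.7428).
q_1·a_2 = 0.3714·1 + (-0.5571)·(-3) + 0.7428·0 = 2.0426.
u_2 = a_2 − 2.0426·q_1 = (0.2414, -1.8621, -1.5172).
‖u_2‖ = 2.4140, so q_2 = (0.1000, -0.7713, -0.6285).
q_1·a_3 = 0.3714·(-1) + (-0.5571)·(-4) + 0.7428·4 = 4.8281; q_2·a_3 = 0.1000·(-1) + (-0.7713)·(-4) + (-0.6285)·4 = 0.4714.
u_3 = a_3 − 4.8281·q_1 − 0.4714·q_2 = (-2.8402, -0.9467, 0.7101).
‖u_3‖ = 3.0769, so q_3 = (-0.9231, -0.3077, 0.2308).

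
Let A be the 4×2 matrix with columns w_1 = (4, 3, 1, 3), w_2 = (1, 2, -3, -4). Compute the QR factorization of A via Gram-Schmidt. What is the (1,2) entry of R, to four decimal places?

w_1 = (4, 3, 1, 3); ‖w_1‖ = 5.9161, so e_1 = (0.6761, 0.5071, 0.1690, 0.5071).
r_{12} = e_1·w_2 = -0.8452.

r_{12} = -0.8452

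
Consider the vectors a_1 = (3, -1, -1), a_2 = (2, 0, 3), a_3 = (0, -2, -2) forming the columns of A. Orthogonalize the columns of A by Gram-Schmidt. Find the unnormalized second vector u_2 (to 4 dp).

u_2 = (1.1818, 0.2727, 3.2727)

a_1 = (3, -1, -1); ‖a_1‖ = 3.3166, so q_1 = (0.9045, -0.3015, -0.3015).
q_1·a_2 = 0.9045·2 + (-0.3015)·0 + (-0.3015)·3 = 0.9045.
u_2 = a_2 − 0.9045·q_1 = (1.1818, 0.2727, 3.2727).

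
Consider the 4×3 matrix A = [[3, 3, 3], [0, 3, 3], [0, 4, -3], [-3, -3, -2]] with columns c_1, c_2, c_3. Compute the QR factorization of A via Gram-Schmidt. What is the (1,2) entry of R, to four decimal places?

c_1 = (3, 0, 0, -3); ‖c_1‖ = 4.2426, so e_1 = (0.7071, 0.0000, 0.0000, -0.7071).
r_{12} = e_1·c_2 = 4.2426.

r_{12} = 4.2426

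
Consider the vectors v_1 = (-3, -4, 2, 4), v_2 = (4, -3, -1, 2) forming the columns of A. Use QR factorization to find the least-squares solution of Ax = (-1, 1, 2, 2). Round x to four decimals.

x = (0.2740, -0.2215)

v_1 = (-3, -4, 2, 4); ‖v_1‖ = 6.7082, so q_1 = (-0.4472, -0.5963, 0.2981, 0.5963).
q_1·v_2 = (-0.4472)·4 + (-0.5963)·(-3) + 0.2981·(-1) + 0.5963·2 = 0.8944.
u_2 = v_2 − 0.8944·q_1 = (4.4000, -2.4667, -1.2667, 1.4667).
‖u_2‖ = 5.4037, so q_2 = (0.8143, -0.4565, -0.2344, 0.2714).
Qᵀb = (1.6398, -1.1967).
Back-substitute: x_2 = -1.1967/5.4037 = -0.2215.
x_1 = (1.6398 − 0.8944·(-0.2215))/6.7082 = 0.2740.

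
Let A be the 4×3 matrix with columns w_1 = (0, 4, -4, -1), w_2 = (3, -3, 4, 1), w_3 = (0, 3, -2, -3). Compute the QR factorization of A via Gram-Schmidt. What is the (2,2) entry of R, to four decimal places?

e_1 = w_1/‖w_1‖ = (0, 4, -4, -1)/5.7446 = (0.0000, 0.6963, -0.6963, -0.1741).
r_{12} = e_1·w_2 = -5.0483.
u_2 = w_2 + 5.0483·e_1 = (3.0000, 0.5152, 0.4848, 0.1212).
r_{22} = ‖u_2‖ = 3.0847.

r_{22} = 3.0847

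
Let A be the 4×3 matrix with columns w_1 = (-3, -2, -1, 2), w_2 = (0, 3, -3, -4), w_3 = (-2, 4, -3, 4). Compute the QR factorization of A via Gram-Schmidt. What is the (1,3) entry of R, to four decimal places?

r_{13} = 2.1213

w_1 = (-3, -2, -1, 2); ‖w_1‖ = 4.2426, so e_1 = (-0.7071, -0.4714, -0.2357, 0.4714).
r_{13} = e_1·w_3 = 2.1213.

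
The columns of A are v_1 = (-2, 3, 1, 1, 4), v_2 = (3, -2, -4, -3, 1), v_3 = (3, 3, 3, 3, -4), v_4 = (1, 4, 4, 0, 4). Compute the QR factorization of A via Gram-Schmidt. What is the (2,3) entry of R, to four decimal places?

r_{23} = -4.5061

e_1 = v_1/‖v_1‖ = (-2, 3, 1, 1, 4)/5.5678 = (-0.3592, 0.5388, 0.1796, 0.1796, 0.7184).
r_{12} = e_1·v_2 = -2.6941.
u_2 = v_2 + 2.6941·e_1 = (2.0323, -0.5484, -3.5161, -2.5161, 2.9355).
‖u_2‖ = 5.6340, so e_2 = (0.3607, -0.0973, -0.6241, -0.4466, 0.5210).
r_{23} = e_2·v_3 = -4.5061.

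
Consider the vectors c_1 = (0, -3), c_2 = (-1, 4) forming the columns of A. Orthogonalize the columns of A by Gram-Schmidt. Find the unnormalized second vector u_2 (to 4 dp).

e_1 = c_1/‖c_1‖ = (0, -3)/3.0000 = (0.0000, -1.0000).
r_{12} = e_1·c_2 = -4.0000.
u_2 = c_2 + 4.0000·e_1 = (-1.0000, 0.0000).

u_2 = (-1.0000, 0.0000)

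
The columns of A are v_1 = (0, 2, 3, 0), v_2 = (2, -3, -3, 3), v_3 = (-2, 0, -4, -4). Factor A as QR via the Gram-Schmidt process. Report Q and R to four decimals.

Q = [[0.0000, 0.5405, 0.4705], [0.5547, -0.1871, 0.7319], [0.8321, 0.1247, -0.4879], [0.0000, 0.8107, -0.0697]], R = [[3.6056, -4.1603, -3.3282], [0.0000, 3.7003, -4.8229], [0.0000, 0.0000, 1.2895]]

v_1 = (0, 2, 3, 0); ‖v_1‖ = 3.6056, so e_1 = (0.0000, 0.5547, 0.8321, 0.0000).
e_1·v_2 = 0.0000·2 + 0.5547·(-3) + 0.8321·(-3) + 0.0000·3 = -4.1603.
u_2 = v_2 + 4.1603·e_1 = (2.0000, -0.6923, 0.4615, 3.0000).
‖u_2‖ = 3.7003, so e_2 = (0.5405, -0.1871, 0.1247, 0.8107).
e_1·v_3 = 0.0000·(-2) + 0.5547·0 + 0.8321·(-4) + 0.0000·(-4) = -3.3282; e_2·v_3 = 0.5405·(-2) + (-0.1871)·0 + 0.1247·(-4) + 0.8107·(-4) = -4.8229.
u_3 = v_3 + 3.3282·e_1 + 4.8229·e_2 = (0.6067, 0.9438, -0.6292, -0.0899).
‖u_3‖ = 1.2895, so e_3 = (0.4705, 0.7319, -0.4879, -0.0697).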